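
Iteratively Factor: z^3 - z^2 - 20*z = (z + 4)*(z^2 - 5*z) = (z - 5)*(z + 4)*(z)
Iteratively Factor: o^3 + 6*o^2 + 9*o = (o + 3)*(o^2 + 3*o) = (o + 3)^2*(o)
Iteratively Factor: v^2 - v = (v - 1)*(v)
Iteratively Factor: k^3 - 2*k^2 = (k)*(k^2 - 2*k) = k^2*(k - 2)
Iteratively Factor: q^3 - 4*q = (q + 2)*(q^2 - 2*q) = (q - 2)*(q + 2)*(q)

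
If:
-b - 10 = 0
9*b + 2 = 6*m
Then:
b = -10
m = -44/3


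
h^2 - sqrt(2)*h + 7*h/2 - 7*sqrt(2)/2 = (h + 7/2)*(h - sqrt(2))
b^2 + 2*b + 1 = (b + 1)^2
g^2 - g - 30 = (g - 6)*(g + 5)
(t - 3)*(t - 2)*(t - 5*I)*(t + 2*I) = t^4 - 5*t^3 - 3*I*t^3 + 16*t^2 + 15*I*t^2 - 50*t - 18*I*t + 60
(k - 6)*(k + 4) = k^2 - 2*k - 24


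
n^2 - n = n*(n - 1)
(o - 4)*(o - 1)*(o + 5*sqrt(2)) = o^3 - 5*o^2 + 5*sqrt(2)*o^2 - 25*sqrt(2)*o + 4*o + 20*sqrt(2)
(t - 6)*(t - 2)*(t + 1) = t^3 - 7*t^2 + 4*t + 12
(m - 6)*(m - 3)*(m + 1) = m^3 - 8*m^2 + 9*m + 18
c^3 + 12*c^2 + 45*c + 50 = (c + 2)*(c + 5)^2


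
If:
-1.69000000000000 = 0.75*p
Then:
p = -2.25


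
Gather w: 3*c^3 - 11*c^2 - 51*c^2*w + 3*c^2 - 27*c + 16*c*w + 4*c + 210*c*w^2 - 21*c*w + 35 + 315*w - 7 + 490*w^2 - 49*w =3*c^3 - 8*c^2 - 23*c + w^2*(210*c + 490) + w*(-51*c^2 - 5*c + 266) + 28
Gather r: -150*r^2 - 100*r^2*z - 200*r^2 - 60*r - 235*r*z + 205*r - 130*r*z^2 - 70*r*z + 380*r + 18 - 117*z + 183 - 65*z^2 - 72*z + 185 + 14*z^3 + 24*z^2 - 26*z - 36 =r^2*(-100*z - 350) + r*(-130*z^2 - 305*z + 525) + 14*z^3 - 41*z^2 - 215*z + 350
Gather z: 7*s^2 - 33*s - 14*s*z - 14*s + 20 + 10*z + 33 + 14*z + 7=7*s^2 - 47*s + z*(24 - 14*s) + 60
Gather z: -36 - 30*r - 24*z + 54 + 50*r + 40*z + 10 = 20*r + 16*z + 28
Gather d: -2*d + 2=2 - 2*d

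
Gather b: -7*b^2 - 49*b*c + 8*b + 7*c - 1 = -7*b^2 + b*(8 - 49*c) + 7*c - 1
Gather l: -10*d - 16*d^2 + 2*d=-16*d^2 - 8*d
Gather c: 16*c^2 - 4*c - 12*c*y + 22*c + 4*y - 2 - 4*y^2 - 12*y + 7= 16*c^2 + c*(18 - 12*y) - 4*y^2 - 8*y + 5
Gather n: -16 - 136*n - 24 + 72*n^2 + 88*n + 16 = 72*n^2 - 48*n - 24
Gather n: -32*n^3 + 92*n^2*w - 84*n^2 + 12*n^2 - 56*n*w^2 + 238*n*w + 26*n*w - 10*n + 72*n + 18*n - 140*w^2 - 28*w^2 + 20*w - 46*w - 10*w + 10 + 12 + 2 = -32*n^3 + n^2*(92*w - 72) + n*(-56*w^2 + 264*w + 80) - 168*w^2 - 36*w + 24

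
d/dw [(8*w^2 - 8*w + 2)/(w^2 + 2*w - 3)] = 4*(6*w^2 - 13*w + 5)/(w^4 + 4*w^3 - 2*w^2 - 12*w + 9)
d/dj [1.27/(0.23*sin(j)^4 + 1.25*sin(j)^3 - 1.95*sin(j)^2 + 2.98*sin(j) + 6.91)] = (-1.1684*sin(j)^3 - 4.7625*sin(j)^2 + 4.953*sin(j) - 3.7846)*cos(j)/(0.23*sin(j)^4 + 1.25*sin(j)^3 - 1.95*sin(j)^2 + 2.98*sin(j) + 6.91)^2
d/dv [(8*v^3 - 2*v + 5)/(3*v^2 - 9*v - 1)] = (24*v^4 - 144*v^3 - 18*v^2 - 30*v + 47)/(9*v^4 - 54*v^3 + 75*v^2 + 18*v + 1)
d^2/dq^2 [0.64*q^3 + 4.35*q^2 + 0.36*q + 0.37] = 3.84*q + 8.7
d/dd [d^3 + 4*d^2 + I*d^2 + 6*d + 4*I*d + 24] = 3*d^2 + 2*d*(4 + I) + 6 + 4*I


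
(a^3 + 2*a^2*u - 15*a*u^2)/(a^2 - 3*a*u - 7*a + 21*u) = a*(a + 5*u)/(a - 7)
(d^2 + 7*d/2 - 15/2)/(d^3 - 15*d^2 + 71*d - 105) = (2*d^2 + 7*d - 15)/(2*(d^3 - 15*d^2 + 71*d - 105))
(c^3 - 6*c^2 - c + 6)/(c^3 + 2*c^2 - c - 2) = (c - 6)/(c + 2)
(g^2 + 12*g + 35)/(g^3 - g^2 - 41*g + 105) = (g + 5)/(g^2 - 8*g + 15)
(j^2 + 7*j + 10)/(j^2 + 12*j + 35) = (j + 2)/(j + 7)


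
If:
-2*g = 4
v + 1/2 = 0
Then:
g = -2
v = -1/2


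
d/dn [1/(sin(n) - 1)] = -cos(n)/(sin(n) - 1)^2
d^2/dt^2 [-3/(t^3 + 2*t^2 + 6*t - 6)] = 6*((3*t + 2)*(t^3 + 2*t^2 + 6*t - 6) - (3*t^2 + 4*t + 6)^2)/(t^3 + 2*t^2 + 6*t - 6)^3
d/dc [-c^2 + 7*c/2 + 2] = 7/2 - 2*c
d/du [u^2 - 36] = 2*u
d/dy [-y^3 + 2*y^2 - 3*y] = -3*y^2 + 4*y - 3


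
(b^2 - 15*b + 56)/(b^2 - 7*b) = (b - 8)/b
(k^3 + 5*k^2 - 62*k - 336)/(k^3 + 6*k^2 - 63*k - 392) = (k + 6)/(k + 7)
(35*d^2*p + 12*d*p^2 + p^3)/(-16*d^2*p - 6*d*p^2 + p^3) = (35*d^2 + 12*d*p + p^2)/(-16*d^2 - 6*d*p + p^2)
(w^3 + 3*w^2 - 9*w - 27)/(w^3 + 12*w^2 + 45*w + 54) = (w - 3)/(w + 6)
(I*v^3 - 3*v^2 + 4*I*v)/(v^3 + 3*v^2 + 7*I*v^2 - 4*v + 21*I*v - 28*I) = v*(I*v^2 - 3*v + 4*I)/(v^3 + v^2*(3 + 7*I) + v*(-4 + 21*I) - 28*I)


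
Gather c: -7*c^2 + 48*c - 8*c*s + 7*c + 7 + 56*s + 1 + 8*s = -7*c^2 + c*(55 - 8*s) + 64*s + 8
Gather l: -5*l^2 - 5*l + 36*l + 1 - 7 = -5*l^2 + 31*l - 6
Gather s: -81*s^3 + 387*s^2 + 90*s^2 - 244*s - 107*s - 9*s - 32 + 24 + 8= -81*s^3 + 477*s^2 - 360*s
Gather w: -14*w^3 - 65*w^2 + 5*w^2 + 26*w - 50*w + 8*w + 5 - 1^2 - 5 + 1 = -14*w^3 - 60*w^2 - 16*w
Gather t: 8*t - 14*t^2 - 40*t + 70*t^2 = 56*t^2 - 32*t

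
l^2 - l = l*(l - 1)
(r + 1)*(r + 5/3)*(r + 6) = r^3 + 26*r^2/3 + 53*r/3 + 10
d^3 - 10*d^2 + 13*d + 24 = (d - 8)*(d - 3)*(d + 1)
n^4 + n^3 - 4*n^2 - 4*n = n*(n - 2)*(n + 1)*(n + 2)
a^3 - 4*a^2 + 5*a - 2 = (a - 2)*(a - 1)^2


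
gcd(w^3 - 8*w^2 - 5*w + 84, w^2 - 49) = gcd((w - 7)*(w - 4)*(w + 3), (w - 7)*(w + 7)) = w - 7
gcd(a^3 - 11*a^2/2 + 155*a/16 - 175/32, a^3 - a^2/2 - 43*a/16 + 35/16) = a - 5/4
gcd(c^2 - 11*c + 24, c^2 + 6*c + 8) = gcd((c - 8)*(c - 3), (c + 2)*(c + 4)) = 1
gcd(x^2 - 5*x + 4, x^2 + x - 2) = x - 1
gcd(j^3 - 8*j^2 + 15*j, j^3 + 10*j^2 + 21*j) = j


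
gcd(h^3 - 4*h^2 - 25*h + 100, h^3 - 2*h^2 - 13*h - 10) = h - 5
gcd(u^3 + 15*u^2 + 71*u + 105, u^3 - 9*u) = u + 3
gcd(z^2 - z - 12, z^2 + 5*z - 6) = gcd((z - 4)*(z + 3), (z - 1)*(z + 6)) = 1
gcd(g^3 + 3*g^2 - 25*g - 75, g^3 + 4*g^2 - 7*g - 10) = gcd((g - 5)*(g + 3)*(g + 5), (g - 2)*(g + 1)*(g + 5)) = g + 5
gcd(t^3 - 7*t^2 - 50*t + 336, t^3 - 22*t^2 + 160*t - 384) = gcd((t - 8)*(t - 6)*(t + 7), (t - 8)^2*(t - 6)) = t^2 - 14*t + 48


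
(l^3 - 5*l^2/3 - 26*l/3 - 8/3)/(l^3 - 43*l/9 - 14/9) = 3*(l - 4)/(3*l - 7)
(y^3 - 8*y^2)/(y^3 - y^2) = (y - 8)/(y - 1)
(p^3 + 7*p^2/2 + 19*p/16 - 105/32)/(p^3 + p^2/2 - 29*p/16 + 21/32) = (2*p + 5)/(2*p - 1)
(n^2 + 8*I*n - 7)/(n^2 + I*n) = (n + 7*I)/n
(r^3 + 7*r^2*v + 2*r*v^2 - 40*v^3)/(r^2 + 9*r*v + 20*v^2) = r - 2*v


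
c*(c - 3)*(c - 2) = c^3 - 5*c^2 + 6*c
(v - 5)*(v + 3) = v^2 - 2*v - 15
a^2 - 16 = (a - 4)*(a + 4)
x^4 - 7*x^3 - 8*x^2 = x^2*(x - 8)*(x + 1)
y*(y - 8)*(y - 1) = y^3 - 9*y^2 + 8*y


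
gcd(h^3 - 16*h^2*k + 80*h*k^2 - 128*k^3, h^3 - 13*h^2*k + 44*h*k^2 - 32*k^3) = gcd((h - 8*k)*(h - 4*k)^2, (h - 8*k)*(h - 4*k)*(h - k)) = h^2 - 12*h*k + 32*k^2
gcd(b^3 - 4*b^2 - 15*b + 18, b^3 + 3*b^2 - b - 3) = b^2 + 2*b - 3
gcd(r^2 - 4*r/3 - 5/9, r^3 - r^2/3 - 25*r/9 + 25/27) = r - 5/3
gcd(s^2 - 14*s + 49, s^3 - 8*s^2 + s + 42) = s - 7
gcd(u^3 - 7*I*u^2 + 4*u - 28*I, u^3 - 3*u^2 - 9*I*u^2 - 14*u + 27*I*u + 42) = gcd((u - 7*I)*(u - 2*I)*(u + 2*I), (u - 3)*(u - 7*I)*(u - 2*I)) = u^2 - 9*I*u - 14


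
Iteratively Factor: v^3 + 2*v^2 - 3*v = (v - 1)*(v^2 + 3*v) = (v - 1)*(v + 3)*(v)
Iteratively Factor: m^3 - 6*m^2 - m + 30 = (m - 3)*(m^2 - 3*m - 10) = (m - 3)*(m + 2)*(m - 5)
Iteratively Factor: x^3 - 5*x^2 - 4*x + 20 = (x - 5)*(x^2 - 4) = (x - 5)*(x + 2)*(x - 2)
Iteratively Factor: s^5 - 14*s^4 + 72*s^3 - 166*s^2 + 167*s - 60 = (s - 1)*(s^4 - 13*s^3 + 59*s^2 - 107*s + 60) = (s - 3)*(s - 1)*(s^3 - 10*s^2 + 29*s - 20) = (s - 4)*(s - 3)*(s - 1)*(s^2 - 6*s + 5) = (s - 5)*(s - 4)*(s - 3)*(s - 1)*(s - 1)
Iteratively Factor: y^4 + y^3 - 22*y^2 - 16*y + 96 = (y - 4)*(y^3 + 5*y^2 - 2*y - 24) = (y - 4)*(y - 2)*(y^2 + 7*y + 12) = (y - 4)*(y - 2)*(y + 3)*(y + 4)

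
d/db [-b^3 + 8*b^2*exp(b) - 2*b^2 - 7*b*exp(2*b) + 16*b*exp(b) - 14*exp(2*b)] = 8*b^2*exp(b) - 3*b^2 - 14*b*exp(2*b) + 32*b*exp(b) - 4*b - 35*exp(2*b) + 16*exp(b)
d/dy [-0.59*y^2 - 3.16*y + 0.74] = -1.18*y - 3.16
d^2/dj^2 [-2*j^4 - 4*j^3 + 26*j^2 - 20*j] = -24*j^2 - 24*j + 52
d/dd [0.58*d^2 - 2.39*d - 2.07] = 1.16*d - 2.39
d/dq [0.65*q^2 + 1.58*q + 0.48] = 1.3*q + 1.58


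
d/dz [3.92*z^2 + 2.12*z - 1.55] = 7.84*z + 2.12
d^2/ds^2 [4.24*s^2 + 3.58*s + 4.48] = 8.48000000000000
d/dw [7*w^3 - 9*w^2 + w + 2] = 21*w^2 - 18*w + 1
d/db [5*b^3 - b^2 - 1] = b*(15*b - 2)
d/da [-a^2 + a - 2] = 1 - 2*a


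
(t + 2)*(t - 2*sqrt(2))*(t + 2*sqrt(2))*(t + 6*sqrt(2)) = t^4 + 2*t^3 + 6*sqrt(2)*t^3 - 8*t^2 + 12*sqrt(2)*t^2 - 48*sqrt(2)*t - 16*t - 96*sqrt(2)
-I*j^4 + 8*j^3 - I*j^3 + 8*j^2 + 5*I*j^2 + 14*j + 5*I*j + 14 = (j - I)*(j + 2*I)*(j + 7*I)*(-I*j - I)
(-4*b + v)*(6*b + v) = -24*b^2 + 2*b*v + v^2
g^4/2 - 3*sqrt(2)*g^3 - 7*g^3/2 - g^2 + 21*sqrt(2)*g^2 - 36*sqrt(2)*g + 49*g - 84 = (g/2 + sqrt(2)/2)*(g - 4)*(g - 3)*(g - 7*sqrt(2))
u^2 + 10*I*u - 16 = (u + 2*I)*(u + 8*I)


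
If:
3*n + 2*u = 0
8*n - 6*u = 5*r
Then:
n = -2*u/3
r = -34*u/15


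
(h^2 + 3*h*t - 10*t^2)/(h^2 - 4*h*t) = (h^2 + 3*h*t - 10*t^2)/(h*(h - 4*t))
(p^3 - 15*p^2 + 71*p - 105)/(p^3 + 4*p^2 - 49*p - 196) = (p^2 - 8*p + 15)/(p^2 + 11*p + 28)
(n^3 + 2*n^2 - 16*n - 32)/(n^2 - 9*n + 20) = (n^2 + 6*n + 8)/(n - 5)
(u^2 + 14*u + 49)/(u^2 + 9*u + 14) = (u + 7)/(u + 2)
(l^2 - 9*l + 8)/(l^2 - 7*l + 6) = (l - 8)/(l - 6)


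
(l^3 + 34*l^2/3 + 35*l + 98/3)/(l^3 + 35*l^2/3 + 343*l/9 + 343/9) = 3*(l + 2)/(3*l + 7)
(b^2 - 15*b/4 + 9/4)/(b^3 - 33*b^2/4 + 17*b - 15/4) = (4*b - 3)/(4*b^2 - 21*b + 5)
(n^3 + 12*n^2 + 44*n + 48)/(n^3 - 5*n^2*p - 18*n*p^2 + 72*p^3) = (n^3 + 12*n^2 + 44*n + 48)/(n^3 - 5*n^2*p - 18*n*p^2 + 72*p^3)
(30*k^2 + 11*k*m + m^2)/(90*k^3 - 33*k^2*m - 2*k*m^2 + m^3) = (5*k + m)/(15*k^2 - 8*k*m + m^2)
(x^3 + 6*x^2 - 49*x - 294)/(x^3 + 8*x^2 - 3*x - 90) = (x^2 - 49)/(x^2 + 2*x - 15)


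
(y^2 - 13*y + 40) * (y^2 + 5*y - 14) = y^4 - 8*y^3 - 39*y^2 + 382*y - 560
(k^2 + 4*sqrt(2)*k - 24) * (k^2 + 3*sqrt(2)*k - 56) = k^4 + 7*sqrt(2)*k^3 - 56*k^2 - 296*sqrt(2)*k + 1344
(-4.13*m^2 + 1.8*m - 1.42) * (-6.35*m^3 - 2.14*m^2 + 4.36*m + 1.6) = 26.2255*m^5 - 2.5918*m^4 - 12.8418*m^3 + 4.2788*m^2 - 3.3112*m - 2.272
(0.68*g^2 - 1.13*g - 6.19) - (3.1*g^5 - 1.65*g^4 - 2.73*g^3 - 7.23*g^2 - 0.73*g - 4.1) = -3.1*g^5 + 1.65*g^4 + 2.73*g^3 + 7.91*g^2 - 0.4*g - 2.09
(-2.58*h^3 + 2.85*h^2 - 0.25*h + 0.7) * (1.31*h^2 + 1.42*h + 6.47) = -3.3798*h^5 + 0.0699000000000005*h^4 - 12.9731*h^3 + 19.0015*h^2 - 0.6235*h + 4.529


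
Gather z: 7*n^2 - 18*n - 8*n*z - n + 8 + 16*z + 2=7*n^2 - 19*n + z*(16 - 8*n) + 10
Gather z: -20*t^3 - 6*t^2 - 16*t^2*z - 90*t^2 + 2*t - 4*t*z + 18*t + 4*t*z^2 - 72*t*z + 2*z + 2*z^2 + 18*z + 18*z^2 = -20*t^3 - 96*t^2 + 20*t + z^2*(4*t + 20) + z*(-16*t^2 - 76*t + 20)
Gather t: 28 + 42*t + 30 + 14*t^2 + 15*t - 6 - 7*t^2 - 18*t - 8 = 7*t^2 + 39*t + 44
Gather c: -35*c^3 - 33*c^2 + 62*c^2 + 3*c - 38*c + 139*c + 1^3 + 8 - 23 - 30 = -35*c^3 + 29*c^2 + 104*c - 44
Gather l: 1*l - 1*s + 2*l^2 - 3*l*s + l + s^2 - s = 2*l^2 + l*(2 - 3*s) + s^2 - 2*s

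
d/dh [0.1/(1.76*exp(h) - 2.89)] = -0.176*exp(h)/(1.76*exp(h) - 2.89)^2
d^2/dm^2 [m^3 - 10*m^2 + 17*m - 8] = 6*m - 20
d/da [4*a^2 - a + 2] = 8*a - 1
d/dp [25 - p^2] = -2*p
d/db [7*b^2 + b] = 14*b + 1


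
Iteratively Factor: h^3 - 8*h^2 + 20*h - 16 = (h - 4)*(h^2 - 4*h + 4) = (h - 4)*(h - 2)*(h - 2)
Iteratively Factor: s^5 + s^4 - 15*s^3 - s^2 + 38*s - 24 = (s - 1)*(s^4 + 2*s^3 - 13*s^2 - 14*s + 24) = (s - 3)*(s - 1)*(s^3 + 5*s^2 + 2*s - 8) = (s - 3)*(s - 1)*(s + 4)*(s^2 + s - 2) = (s - 3)*(s - 1)^2*(s + 4)*(s + 2)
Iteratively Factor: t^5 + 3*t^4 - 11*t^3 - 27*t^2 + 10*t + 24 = (t - 1)*(t^4 + 4*t^3 - 7*t^2 - 34*t - 24) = (t - 1)*(t + 2)*(t^3 + 2*t^2 - 11*t - 12) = (t - 1)*(t + 2)*(t + 4)*(t^2 - 2*t - 3) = (t - 1)*(t + 1)*(t + 2)*(t + 4)*(t - 3)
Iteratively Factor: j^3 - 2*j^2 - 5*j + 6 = (j - 1)*(j^2 - j - 6) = (j - 1)*(j + 2)*(j - 3)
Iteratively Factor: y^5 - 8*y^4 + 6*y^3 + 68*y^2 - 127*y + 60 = (y - 4)*(y^4 - 4*y^3 - 10*y^2 + 28*y - 15) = (y - 4)*(y + 3)*(y^3 - 7*y^2 + 11*y - 5) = (y - 5)*(y - 4)*(y + 3)*(y^2 - 2*y + 1) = (y - 5)*(y - 4)*(y - 1)*(y + 3)*(y - 1)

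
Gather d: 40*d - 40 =40*d - 40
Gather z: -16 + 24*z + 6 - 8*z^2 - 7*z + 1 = -8*z^2 + 17*z - 9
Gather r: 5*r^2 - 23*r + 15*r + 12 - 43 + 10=5*r^2 - 8*r - 21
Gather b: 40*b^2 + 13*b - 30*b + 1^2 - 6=40*b^2 - 17*b - 5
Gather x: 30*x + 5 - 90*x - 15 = -60*x - 10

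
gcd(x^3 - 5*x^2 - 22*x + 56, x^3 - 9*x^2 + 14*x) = x^2 - 9*x + 14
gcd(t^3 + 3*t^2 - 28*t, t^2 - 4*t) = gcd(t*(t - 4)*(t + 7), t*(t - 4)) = t^2 - 4*t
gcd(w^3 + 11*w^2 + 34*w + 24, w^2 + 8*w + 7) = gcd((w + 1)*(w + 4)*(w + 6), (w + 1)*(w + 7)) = w + 1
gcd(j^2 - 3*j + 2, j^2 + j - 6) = j - 2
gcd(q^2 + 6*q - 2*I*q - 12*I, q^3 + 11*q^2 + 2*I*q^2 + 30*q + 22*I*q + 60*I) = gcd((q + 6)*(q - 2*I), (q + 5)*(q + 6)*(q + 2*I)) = q + 6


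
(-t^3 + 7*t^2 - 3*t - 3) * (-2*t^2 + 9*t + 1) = 2*t^5 - 23*t^4 + 68*t^3 - 14*t^2 - 30*t - 3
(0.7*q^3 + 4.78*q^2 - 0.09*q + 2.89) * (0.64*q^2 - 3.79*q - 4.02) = 0.448*q^5 + 0.4062*q^4 - 20.9878*q^3 - 17.0249*q^2 - 10.5913*q - 11.6178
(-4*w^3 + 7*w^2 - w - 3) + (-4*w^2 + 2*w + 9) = -4*w^3 + 3*w^2 + w + 6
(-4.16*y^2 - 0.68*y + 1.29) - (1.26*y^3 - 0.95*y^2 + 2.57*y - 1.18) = -1.26*y^3 - 3.21*y^2 - 3.25*y + 2.47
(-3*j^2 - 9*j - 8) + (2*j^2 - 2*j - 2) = -j^2 - 11*j - 10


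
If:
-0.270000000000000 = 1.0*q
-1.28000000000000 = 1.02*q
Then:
No Solution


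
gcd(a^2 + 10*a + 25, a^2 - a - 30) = a + 5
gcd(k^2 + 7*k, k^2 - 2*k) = k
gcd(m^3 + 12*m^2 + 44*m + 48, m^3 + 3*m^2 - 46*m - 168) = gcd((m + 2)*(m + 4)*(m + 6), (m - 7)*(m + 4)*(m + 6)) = m^2 + 10*m + 24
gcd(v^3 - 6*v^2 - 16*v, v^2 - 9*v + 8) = v - 8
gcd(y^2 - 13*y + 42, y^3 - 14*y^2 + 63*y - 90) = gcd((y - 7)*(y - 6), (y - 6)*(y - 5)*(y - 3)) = y - 6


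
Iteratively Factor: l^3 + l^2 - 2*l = (l)*(l^2 + l - 2) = l*(l + 2)*(l - 1)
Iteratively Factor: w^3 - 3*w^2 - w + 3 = (w + 1)*(w^2 - 4*w + 3) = (w - 1)*(w + 1)*(w - 3)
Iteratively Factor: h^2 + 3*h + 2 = (h + 1)*(h + 2)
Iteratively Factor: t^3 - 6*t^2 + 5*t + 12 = (t - 4)*(t^2 - 2*t - 3) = (t - 4)*(t - 3)*(t + 1)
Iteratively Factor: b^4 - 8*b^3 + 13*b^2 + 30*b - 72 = (b - 3)*(b^3 - 5*b^2 - 2*b + 24) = (b - 4)*(b - 3)*(b^2 - b - 6) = (b - 4)*(b - 3)^2*(b + 2)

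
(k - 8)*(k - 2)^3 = k^4 - 14*k^3 + 60*k^2 - 104*k + 64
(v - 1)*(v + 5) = v^2 + 4*v - 5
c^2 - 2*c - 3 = (c - 3)*(c + 1)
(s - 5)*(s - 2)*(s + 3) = s^3 - 4*s^2 - 11*s + 30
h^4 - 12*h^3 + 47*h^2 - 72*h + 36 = (h - 6)*(h - 3)*(h - 2)*(h - 1)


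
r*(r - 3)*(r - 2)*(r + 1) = r^4 - 4*r^3 + r^2 + 6*r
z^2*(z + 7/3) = z^3 + 7*z^2/3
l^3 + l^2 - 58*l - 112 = (l - 8)*(l + 2)*(l + 7)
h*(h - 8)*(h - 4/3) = h^3 - 28*h^2/3 + 32*h/3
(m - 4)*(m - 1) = m^2 - 5*m + 4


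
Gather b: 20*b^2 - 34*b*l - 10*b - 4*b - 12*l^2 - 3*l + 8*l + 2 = 20*b^2 + b*(-34*l - 14) - 12*l^2 + 5*l + 2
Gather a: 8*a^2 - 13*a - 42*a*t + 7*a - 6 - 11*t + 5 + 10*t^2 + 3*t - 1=8*a^2 + a*(-42*t - 6) + 10*t^2 - 8*t - 2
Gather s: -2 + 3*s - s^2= -s^2 + 3*s - 2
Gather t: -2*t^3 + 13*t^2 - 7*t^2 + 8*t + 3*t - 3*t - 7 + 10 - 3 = -2*t^3 + 6*t^2 + 8*t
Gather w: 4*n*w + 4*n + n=4*n*w + 5*n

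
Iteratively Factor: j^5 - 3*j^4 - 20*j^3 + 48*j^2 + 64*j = (j - 4)*(j^4 + j^3 - 16*j^2 - 16*j) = (j - 4)^2*(j^3 + 5*j^2 + 4*j) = (j - 4)^2*(j + 1)*(j^2 + 4*j) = j*(j - 4)^2*(j + 1)*(j + 4)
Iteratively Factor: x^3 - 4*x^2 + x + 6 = (x - 3)*(x^2 - x - 2) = (x - 3)*(x + 1)*(x - 2)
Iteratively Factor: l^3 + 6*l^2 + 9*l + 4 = (l + 1)*(l^2 + 5*l + 4) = (l + 1)*(l + 4)*(l + 1)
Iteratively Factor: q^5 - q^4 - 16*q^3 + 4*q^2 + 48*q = (q - 4)*(q^4 + 3*q^3 - 4*q^2 - 12*q) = q*(q - 4)*(q^3 + 3*q^2 - 4*q - 12) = q*(q - 4)*(q + 2)*(q^2 + q - 6) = q*(q - 4)*(q + 2)*(q + 3)*(q - 2)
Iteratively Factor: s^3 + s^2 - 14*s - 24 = (s + 3)*(s^2 - 2*s - 8) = (s + 2)*(s + 3)*(s - 4)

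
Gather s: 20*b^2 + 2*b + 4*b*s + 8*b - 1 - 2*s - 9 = 20*b^2 + 10*b + s*(4*b - 2) - 10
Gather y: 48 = 48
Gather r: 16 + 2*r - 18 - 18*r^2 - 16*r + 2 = -18*r^2 - 14*r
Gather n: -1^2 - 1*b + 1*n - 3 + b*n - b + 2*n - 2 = -2*b + n*(b + 3) - 6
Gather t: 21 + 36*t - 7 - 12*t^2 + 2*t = -12*t^2 + 38*t + 14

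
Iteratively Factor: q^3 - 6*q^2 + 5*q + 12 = (q - 3)*(q^2 - 3*q - 4) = (q - 4)*(q - 3)*(q + 1)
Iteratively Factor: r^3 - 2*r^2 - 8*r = (r - 4)*(r^2 + 2*r) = r*(r - 4)*(r + 2)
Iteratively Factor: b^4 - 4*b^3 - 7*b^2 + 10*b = (b - 1)*(b^3 - 3*b^2 - 10*b) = (b - 1)*(b + 2)*(b^2 - 5*b) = b*(b - 1)*(b + 2)*(b - 5)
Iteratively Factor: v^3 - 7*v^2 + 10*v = (v - 2)*(v^2 - 5*v) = v*(v - 2)*(v - 5)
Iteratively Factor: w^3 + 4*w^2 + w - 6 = (w + 3)*(w^2 + w - 2) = (w - 1)*(w + 3)*(w + 2)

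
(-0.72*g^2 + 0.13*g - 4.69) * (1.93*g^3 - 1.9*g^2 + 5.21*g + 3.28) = -1.3896*g^5 + 1.6189*g^4 - 13.0499*g^3 + 7.2267*g^2 - 24.0085*g - 15.3832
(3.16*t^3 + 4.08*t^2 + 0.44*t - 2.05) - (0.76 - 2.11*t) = 3.16*t^3 + 4.08*t^2 + 2.55*t - 2.81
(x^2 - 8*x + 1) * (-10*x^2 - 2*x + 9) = -10*x^4 + 78*x^3 + 15*x^2 - 74*x + 9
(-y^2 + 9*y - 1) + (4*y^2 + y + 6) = 3*y^2 + 10*y + 5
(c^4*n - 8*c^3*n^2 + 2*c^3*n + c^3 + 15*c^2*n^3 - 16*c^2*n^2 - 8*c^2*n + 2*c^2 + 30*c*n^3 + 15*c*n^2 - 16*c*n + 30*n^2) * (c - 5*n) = c^5*n - 13*c^4*n^2 + 2*c^4*n + c^4 + 55*c^3*n^3 - 26*c^3*n^2 - 13*c^3*n + 2*c^3 - 75*c^2*n^4 + 110*c^2*n^3 + 55*c^2*n^2 - 26*c^2*n - 150*c*n^4 - 75*c*n^3 + 110*c*n^2 - 150*n^3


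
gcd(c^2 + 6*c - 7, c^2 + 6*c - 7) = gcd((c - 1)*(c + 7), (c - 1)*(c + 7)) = c^2 + 6*c - 7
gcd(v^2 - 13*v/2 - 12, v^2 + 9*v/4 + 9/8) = v + 3/2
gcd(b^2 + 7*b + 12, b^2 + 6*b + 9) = b + 3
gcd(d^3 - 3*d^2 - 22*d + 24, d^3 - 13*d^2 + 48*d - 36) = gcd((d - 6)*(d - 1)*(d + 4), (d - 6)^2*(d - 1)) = d^2 - 7*d + 6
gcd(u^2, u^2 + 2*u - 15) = 1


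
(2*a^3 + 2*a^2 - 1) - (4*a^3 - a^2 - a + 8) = -2*a^3 + 3*a^2 + a - 9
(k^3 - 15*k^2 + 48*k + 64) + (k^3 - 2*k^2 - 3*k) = 2*k^3 - 17*k^2 + 45*k + 64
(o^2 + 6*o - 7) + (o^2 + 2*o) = 2*o^2 + 8*o - 7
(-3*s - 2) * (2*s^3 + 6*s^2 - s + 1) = -6*s^4 - 22*s^3 - 9*s^2 - s - 2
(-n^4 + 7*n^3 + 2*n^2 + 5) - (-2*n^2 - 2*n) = -n^4 + 7*n^3 + 4*n^2 + 2*n + 5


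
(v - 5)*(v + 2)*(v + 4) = v^3 + v^2 - 22*v - 40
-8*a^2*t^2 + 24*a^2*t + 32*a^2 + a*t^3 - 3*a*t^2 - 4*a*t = (-8*a + t)*(t - 4)*(a*t + a)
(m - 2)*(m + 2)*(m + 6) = m^3 + 6*m^2 - 4*m - 24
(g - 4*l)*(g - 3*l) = g^2 - 7*g*l + 12*l^2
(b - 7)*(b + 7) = b^2 - 49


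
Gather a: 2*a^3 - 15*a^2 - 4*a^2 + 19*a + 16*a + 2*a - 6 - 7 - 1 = 2*a^3 - 19*a^2 + 37*a - 14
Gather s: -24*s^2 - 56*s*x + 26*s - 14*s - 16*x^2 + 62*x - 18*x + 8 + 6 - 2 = -24*s^2 + s*(12 - 56*x) - 16*x^2 + 44*x + 12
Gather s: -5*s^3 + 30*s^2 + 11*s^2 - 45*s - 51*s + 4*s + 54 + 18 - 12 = -5*s^3 + 41*s^2 - 92*s + 60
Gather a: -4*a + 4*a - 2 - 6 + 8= 0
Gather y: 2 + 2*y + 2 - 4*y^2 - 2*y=4 - 4*y^2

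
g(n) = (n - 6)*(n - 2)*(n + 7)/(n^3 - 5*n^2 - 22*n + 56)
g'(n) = (n - 6)*(n - 2)*(n + 7)*(-3*n^2 + 10*n + 22)/(n^3 - 5*n^2 - 22*n + 56)^2 + (n - 6)*(n - 2)/(n^3 - 5*n^2 - 22*n + 56) + (n - 6)*(n + 7)/(n^3 - 5*n^2 - 22*n + 56) + (n - 2)*(n + 7)/(n^3 - 5*n^2 - 22*n + 56) = 2*(-2*n^2 + 14*n - 77)/(n^4 - 6*n^3 - 47*n^2 + 168*n + 784)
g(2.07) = 1.19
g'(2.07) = -0.13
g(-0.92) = 1.72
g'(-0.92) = -0.31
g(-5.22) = -1.34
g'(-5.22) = -1.84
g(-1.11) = 1.79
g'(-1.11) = -0.35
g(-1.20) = 1.82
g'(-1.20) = -0.37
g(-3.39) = 5.35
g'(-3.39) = -7.34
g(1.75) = 1.23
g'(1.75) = -0.13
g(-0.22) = 1.55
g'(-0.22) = -0.22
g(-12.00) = 0.59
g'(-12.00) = -0.05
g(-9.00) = 0.38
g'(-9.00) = -0.11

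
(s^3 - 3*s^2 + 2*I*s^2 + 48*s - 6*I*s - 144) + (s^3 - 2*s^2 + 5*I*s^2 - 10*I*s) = 2*s^3 - 5*s^2 + 7*I*s^2 + 48*s - 16*I*s - 144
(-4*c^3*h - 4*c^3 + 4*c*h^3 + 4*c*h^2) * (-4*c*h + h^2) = 16*c^4*h^2 + 16*c^4*h - 4*c^3*h^3 - 4*c^3*h^2 - 16*c^2*h^4 - 16*c^2*h^3 + 4*c*h^5 + 4*c*h^4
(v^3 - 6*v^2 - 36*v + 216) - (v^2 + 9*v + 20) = v^3 - 7*v^2 - 45*v + 196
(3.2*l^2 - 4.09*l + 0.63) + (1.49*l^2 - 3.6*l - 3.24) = 4.69*l^2 - 7.69*l - 2.61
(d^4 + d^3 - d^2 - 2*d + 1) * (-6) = -6*d^4 - 6*d^3 + 6*d^2 + 12*d - 6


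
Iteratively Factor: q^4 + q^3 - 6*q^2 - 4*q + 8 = (q - 2)*(q^3 + 3*q^2 - 4) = (q - 2)*(q + 2)*(q^2 + q - 2) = (q - 2)*(q - 1)*(q + 2)*(q + 2)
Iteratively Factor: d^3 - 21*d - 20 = (d + 4)*(d^2 - 4*d - 5) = (d - 5)*(d + 4)*(d + 1)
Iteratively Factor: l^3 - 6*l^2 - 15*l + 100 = (l + 4)*(l^2 - 10*l + 25) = (l - 5)*(l + 4)*(l - 5)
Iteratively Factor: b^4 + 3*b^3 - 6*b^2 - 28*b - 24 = (b - 3)*(b^3 + 6*b^2 + 12*b + 8) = (b - 3)*(b + 2)*(b^2 + 4*b + 4) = (b - 3)*(b + 2)^2*(b + 2)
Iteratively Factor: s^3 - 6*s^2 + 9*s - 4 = (s - 4)*(s^2 - 2*s + 1) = (s - 4)*(s - 1)*(s - 1)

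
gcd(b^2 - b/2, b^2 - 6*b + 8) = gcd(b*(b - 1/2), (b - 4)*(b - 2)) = 1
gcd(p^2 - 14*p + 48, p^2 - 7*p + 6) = p - 6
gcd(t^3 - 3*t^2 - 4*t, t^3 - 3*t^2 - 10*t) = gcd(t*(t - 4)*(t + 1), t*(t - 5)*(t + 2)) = t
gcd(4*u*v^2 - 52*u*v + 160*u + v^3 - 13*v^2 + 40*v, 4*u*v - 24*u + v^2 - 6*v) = 4*u + v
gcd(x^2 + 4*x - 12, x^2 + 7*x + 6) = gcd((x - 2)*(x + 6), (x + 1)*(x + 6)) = x + 6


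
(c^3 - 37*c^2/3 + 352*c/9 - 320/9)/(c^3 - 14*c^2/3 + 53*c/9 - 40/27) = 3*(c - 8)/(3*c - 1)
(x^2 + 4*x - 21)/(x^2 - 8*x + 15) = (x + 7)/(x - 5)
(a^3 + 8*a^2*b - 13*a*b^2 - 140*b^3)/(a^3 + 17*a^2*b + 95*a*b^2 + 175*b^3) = (a - 4*b)/(a + 5*b)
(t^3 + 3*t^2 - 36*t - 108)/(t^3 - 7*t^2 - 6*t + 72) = (t + 6)/(t - 4)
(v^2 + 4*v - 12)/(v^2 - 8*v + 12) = (v + 6)/(v - 6)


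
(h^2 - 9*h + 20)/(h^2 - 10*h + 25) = (h - 4)/(h - 5)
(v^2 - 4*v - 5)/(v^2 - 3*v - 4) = (v - 5)/(v - 4)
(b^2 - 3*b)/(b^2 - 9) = b/(b + 3)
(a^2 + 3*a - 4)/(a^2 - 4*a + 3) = (a + 4)/(a - 3)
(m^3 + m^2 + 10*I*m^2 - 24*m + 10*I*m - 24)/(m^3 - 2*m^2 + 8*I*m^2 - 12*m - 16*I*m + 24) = (m^2 + m*(1 + 4*I) + 4*I)/(m^2 + 2*m*(-1 + I) - 4*I)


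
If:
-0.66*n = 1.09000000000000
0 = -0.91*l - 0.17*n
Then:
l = 0.31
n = -1.65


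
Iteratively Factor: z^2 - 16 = (z - 4)*(z + 4)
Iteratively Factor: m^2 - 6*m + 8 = (m - 4)*(m - 2)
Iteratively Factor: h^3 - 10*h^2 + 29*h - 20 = (h - 4)*(h^2 - 6*h + 5) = (h - 4)*(h - 1)*(h - 5)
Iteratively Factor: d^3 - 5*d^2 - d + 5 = (d - 5)*(d^2 - 1) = (d - 5)*(d + 1)*(d - 1)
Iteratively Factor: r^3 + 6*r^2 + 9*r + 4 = (r + 1)*(r^2 + 5*r + 4) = (r + 1)*(r + 4)*(r + 1)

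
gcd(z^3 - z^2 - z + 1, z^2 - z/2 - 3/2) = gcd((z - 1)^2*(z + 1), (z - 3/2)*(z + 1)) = z + 1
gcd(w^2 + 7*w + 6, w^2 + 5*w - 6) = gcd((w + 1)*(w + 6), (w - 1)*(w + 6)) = w + 6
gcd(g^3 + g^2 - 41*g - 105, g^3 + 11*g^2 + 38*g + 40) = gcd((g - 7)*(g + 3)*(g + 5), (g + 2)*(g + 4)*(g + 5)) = g + 5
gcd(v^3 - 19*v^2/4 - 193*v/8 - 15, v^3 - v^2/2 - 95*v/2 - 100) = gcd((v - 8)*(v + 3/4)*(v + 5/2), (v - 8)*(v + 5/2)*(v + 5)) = v^2 - 11*v/2 - 20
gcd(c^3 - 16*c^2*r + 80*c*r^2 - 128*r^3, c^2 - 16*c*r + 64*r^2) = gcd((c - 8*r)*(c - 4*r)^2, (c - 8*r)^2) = -c + 8*r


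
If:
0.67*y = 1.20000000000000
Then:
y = 1.79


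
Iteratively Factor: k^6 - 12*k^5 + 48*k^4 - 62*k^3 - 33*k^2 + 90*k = (k - 2)*(k^5 - 10*k^4 + 28*k^3 - 6*k^2 - 45*k) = k*(k - 2)*(k^4 - 10*k^3 + 28*k^2 - 6*k - 45) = k*(k - 3)*(k - 2)*(k^3 - 7*k^2 + 7*k + 15) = k*(k - 5)*(k - 3)*(k - 2)*(k^2 - 2*k - 3) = k*(k - 5)*(k - 3)*(k - 2)*(k + 1)*(k - 3)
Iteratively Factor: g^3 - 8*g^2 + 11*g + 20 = (g + 1)*(g^2 - 9*g + 20) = (g - 4)*(g + 1)*(g - 5)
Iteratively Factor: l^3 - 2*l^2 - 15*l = (l - 5)*(l^2 + 3*l) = l*(l - 5)*(l + 3)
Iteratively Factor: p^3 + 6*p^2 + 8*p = (p + 4)*(p^2 + 2*p) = (p + 2)*(p + 4)*(p)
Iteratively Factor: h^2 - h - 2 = (h - 2)*(h + 1)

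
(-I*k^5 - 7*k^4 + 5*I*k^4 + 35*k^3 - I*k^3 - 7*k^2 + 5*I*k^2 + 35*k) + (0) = -I*k^5 - 7*k^4 + 5*I*k^4 + 35*k^3 - I*k^3 - 7*k^2 + 5*I*k^2 + 35*k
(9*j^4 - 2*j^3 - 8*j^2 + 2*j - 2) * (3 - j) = -9*j^5 + 29*j^4 + 2*j^3 - 26*j^2 + 8*j - 6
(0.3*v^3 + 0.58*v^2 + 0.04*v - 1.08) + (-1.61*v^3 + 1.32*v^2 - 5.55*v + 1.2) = -1.31*v^3 + 1.9*v^2 - 5.51*v + 0.12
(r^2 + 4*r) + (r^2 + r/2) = 2*r^2 + 9*r/2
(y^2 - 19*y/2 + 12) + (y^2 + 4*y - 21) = 2*y^2 - 11*y/2 - 9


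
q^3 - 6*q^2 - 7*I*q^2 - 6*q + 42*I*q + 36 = (q - 6)*(q - 6*I)*(q - I)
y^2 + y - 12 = (y - 3)*(y + 4)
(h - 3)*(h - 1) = h^2 - 4*h + 3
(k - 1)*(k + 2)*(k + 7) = k^3 + 8*k^2 + 5*k - 14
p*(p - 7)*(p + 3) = p^3 - 4*p^2 - 21*p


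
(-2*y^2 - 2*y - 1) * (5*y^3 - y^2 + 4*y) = -10*y^5 - 8*y^4 - 11*y^3 - 7*y^2 - 4*y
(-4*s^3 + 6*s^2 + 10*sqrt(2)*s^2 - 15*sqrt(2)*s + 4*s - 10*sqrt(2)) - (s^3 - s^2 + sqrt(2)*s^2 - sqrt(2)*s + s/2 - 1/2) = -5*s^3 + 7*s^2 + 9*sqrt(2)*s^2 - 14*sqrt(2)*s + 7*s/2 - 10*sqrt(2) + 1/2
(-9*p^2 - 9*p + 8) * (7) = -63*p^2 - 63*p + 56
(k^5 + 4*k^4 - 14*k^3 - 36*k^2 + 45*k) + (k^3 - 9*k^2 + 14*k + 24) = k^5 + 4*k^4 - 13*k^3 - 45*k^2 + 59*k + 24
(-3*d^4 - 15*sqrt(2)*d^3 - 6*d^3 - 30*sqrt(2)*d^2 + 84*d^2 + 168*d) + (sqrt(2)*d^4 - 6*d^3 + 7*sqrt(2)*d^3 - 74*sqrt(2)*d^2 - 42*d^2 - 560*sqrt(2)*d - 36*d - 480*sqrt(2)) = -3*d^4 + sqrt(2)*d^4 - 12*d^3 - 8*sqrt(2)*d^3 - 104*sqrt(2)*d^2 + 42*d^2 - 560*sqrt(2)*d + 132*d - 480*sqrt(2)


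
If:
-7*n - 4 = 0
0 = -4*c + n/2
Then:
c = -1/14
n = -4/7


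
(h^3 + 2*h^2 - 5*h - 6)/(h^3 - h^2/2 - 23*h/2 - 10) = 2*(h^2 + h - 6)/(2*h^2 - 3*h - 20)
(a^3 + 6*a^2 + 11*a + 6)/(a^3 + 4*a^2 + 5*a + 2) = (a + 3)/(a + 1)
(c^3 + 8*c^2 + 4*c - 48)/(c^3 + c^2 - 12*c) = (c^2 + 4*c - 12)/(c*(c - 3))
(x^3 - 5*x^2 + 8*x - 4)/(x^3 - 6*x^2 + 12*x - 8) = (x - 1)/(x - 2)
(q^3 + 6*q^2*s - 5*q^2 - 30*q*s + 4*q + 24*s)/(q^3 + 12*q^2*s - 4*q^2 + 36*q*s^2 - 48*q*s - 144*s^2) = (q - 1)/(q + 6*s)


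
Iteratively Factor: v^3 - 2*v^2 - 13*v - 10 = (v + 1)*(v^2 - 3*v - 10) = (v - 5)*(v + 1)*(v + 2)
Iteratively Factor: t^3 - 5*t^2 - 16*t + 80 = (t + 4)*(t^2 - 9*t + 20) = (t - 5)*(t + 4)*(t - 4)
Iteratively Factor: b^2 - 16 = (b + 4)*(b - 4)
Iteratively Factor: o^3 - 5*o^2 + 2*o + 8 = (o - 4)*(o^2 - o - 2) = (o - 4)*(o + 1)*(o - 2)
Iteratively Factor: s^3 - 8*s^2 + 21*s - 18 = (s - 2)*(s^2 - 6*s + 9) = (s - 3)*(s - 2)*(s - 3)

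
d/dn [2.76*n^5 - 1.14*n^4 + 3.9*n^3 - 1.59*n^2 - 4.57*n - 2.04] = 13.8*n^4 - 4.56*n^3 + 11.7*n^2 - 3.18*n - 4.57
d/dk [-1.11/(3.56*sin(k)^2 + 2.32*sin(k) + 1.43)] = (7.9032*sin(k) + 2.5752)*cos(k)/(3.56*sin(k)^2 + 2.32*sin(k) + 1.43)^2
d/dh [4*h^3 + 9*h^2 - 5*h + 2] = 12*h^2 + 18*h - 5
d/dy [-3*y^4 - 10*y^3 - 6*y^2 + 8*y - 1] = -12*y^3 - 30*y^2 - 12*y + 8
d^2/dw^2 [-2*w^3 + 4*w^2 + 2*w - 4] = 8 - 12*w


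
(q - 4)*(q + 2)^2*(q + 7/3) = q^4 + 7*q^3/3 - 12*q^2 - 44*q - 112/3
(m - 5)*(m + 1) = m^2 - 4*m - 5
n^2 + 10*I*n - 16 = (n + 2*I)*(n + 8*I)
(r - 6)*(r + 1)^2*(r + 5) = r^4 + r^3 - 31*r^2 - 61*r - 30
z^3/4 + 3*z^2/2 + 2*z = z*(z/4 + 1)*(z + 2)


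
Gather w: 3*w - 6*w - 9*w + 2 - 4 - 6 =-12*w - 8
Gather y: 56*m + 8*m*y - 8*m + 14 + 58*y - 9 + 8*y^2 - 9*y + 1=48*m + 8*y^2 + y*(8*m + 49) + 6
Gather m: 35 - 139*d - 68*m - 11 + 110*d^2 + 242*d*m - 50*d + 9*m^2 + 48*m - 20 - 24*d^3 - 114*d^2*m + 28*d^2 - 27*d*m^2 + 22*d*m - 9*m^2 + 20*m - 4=-24*d^3 + 138*d^2 - 27*d*m^2 - 189*d + m*(-114*d^2 + 264*d)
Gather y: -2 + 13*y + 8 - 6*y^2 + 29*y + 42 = -6*y^2 + 42*y + 48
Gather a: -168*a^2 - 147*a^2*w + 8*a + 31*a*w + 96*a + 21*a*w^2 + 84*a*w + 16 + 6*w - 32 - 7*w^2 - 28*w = a^2*(-147*w - 168) + a*(21*w^2 + 115*w + 104) - 7*w^2 - 22*w - 16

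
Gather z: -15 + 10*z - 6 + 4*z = 14*z - 21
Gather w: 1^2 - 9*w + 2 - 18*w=3 - 27*w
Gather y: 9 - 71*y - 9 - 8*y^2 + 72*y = -8*y^2 + y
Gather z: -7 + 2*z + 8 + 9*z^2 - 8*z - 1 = 9*z^2 - 6*z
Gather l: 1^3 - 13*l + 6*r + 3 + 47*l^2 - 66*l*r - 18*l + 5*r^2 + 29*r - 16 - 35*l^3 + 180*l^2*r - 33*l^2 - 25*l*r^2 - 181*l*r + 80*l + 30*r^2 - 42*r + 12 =-35*l^3 + l^2*(180*r + 14) + l*(-25*r^2 - 247*r + 49) + 35*r^2 - 7*r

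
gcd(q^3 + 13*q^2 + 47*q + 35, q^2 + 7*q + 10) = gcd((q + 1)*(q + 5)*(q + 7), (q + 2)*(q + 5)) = q + 5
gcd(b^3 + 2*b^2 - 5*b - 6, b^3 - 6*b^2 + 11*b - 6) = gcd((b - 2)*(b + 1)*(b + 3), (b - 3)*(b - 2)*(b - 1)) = b - 2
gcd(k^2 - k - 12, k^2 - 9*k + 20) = k - 4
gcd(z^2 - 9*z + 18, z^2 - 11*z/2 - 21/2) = 1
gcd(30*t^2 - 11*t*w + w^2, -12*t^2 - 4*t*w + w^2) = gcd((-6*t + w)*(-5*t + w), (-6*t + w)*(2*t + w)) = 6*t - w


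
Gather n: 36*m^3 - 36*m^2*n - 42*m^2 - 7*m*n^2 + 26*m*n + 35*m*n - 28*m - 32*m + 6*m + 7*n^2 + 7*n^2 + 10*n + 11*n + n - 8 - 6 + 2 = 36*m^3 - 42*m^2 - 54*m + n^2*(14 - 7*m) + n*(-36*m^2 + 61*m + 22) - 12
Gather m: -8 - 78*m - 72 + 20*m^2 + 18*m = 20*m^2 - 60*m - 80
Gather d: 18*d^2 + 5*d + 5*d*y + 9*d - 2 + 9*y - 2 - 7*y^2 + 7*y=18*d^2 + d*(5*y + 14) - 7*y^2 + 16*y - 4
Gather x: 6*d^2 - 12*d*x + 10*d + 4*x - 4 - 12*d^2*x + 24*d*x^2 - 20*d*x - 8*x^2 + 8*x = 6*d^2 + 10*d + x^2*(24*d - 8) + x*(-12*d^2 - 32*d + 12) - 4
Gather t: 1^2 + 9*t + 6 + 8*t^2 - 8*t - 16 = 8*t^2 + t - 9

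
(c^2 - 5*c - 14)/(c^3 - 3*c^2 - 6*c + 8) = (c - 7)/(c^2 - 5*c + 4)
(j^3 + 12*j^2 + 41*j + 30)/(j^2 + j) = j + 11 + 30/j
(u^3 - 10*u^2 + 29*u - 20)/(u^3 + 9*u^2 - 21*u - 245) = (u^2 - 5*u + 4)/(u^2 + 14*u + 49)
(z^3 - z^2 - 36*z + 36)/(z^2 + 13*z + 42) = (z^2 - 7*z + 6)/(z + 7)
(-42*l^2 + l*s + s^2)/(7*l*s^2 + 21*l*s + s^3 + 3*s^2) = (-6*l + s)/(s*(s + 3))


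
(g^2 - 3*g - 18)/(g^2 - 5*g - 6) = (g + 3)/(g + 1)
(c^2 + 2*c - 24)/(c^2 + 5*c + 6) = (c^2 + 2*c - 24)/(c^2 + 5*c + 6)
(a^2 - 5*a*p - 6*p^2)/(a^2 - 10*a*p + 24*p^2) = (-a - p)/(-a + 4*p)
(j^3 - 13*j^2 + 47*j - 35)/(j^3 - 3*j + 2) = (j^2 - 12*j + 35)/(j^2 + j - 2)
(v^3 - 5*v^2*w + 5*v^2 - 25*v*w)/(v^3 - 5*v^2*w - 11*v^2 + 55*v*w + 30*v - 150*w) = v*(v + 5)/(v^2 - 11*v + 30)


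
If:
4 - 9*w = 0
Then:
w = 4/9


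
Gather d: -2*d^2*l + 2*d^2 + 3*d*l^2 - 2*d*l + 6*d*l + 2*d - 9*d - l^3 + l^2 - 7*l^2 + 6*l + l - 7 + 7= d^2*(2 - 2*l) + d*(3*l^2 + 4*l - 7) - l^3 - 6*l^2 + 7*l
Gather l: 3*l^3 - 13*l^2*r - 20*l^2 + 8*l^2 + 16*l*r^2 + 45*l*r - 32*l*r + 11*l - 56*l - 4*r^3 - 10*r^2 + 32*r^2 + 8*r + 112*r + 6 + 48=3*l^3 + l^2*(-13*r - 12) + l*(16*r^2 + 13*r - 45) - 4*r^3 + 22*r^2 + 120*r + 54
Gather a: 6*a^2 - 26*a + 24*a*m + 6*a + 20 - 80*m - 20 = 6*a^2 + a*(24*m - 20) - 80*m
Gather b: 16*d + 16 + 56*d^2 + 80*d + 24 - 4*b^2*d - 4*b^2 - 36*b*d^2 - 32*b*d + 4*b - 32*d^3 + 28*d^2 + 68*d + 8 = b^2*(-4*d - 4) + b*(-36*d^2 - 32*d + 4) - 32*d^3 + 84*d^2 + 164*d + 48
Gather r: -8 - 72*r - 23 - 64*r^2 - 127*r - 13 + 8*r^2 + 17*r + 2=-56*r^2 - 182*r - 42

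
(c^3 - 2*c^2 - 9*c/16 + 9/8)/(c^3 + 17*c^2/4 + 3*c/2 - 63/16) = (4*c^2 - 5*c - 6)/(4*c^2 + 20*c + 21)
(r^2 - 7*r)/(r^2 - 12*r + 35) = r/(r - 5)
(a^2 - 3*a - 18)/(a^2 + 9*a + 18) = (a - 6)/(a + 6)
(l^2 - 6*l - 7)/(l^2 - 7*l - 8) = (l - 7)/(l - 8)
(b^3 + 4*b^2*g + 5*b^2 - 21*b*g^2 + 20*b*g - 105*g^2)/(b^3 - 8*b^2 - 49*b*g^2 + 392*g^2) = (b^2 - 3*b*g + 5*b - 15*g)/(b^2 - 7*b*g - 8*b + 56*g)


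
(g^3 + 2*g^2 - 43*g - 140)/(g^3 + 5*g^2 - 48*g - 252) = (g^2 + 9*g + 20)/(g^2 + 12*g + 36)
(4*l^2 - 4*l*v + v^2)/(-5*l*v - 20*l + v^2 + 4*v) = (-4*l^2 + 4*l*v - v^2)/(5*l*v + 20*l - v^2 - 4*v)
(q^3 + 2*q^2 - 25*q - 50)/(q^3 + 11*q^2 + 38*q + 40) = (q - 5)/(q + 4)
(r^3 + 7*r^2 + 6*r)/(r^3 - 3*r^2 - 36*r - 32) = r*(r + 6)/(r^2 - 4*r - 32)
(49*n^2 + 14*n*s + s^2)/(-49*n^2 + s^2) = (7*n + s)/(-7*n + s)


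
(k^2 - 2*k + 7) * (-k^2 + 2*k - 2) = -k^4 + 4*k^3 - 13*k^2 + 18*k - 14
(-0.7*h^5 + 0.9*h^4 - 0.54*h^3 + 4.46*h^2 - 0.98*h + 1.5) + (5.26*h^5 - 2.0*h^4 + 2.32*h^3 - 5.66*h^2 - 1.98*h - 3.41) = 4.56*h^5 - 1.1*h^4 + 1.78*h^3 - 1.2*h^2 - 2.96*h - 1.91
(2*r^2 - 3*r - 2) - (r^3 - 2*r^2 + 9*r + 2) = -r^3 + 4*r^2 - 12*r - 4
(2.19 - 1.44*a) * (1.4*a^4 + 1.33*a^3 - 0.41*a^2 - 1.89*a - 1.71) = -2.016*a^5 + 1.1508*a^4 + 3.5031*a^3 + 1.8237*a^2 - 1.6767*a - 3.7449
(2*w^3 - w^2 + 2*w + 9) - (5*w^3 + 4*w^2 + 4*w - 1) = -3*w^3 - 5*w^2 - 2*w + 10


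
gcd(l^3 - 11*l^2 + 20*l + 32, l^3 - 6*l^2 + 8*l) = l - 4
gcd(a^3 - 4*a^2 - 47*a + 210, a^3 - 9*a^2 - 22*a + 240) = a - 6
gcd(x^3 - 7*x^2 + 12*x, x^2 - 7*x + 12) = x^2 - 7*x + 12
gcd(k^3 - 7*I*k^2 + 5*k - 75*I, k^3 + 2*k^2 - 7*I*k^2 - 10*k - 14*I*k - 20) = k - 5*I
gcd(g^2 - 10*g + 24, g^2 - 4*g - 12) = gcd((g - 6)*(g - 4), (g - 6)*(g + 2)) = g - 6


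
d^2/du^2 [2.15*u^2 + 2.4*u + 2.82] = 4.30000000000000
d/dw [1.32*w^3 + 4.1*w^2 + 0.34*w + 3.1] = 3.96*w^2 + 8.2*w + 0.34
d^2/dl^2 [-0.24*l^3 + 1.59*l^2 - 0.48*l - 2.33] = 3.18 - 1.44*l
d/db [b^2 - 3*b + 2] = 2*b - 3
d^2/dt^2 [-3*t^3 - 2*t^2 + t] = -18*t - 4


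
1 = 1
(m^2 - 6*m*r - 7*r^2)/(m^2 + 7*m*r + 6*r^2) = (m - 7*r)/(m + 6*r)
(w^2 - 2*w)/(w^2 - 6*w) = (w - 2)/(w - 6)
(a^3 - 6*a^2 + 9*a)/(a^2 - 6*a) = (a^2 - 6*a + 9)/(a - 6)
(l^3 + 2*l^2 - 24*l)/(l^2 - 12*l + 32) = l*(l + 6)/(l - 8)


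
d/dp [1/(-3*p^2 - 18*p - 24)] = 2*(p + 3)/(3*(p^2 + 6*p + 8)^2)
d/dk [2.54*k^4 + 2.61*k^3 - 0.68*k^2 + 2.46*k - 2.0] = 10.16*k^3 + 7.83*k^2 - 1.36*k + 2.46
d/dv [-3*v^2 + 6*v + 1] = 6 - 6*v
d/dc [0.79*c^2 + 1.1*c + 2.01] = 1.58*c + 1.1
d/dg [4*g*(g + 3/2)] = 8*g + 6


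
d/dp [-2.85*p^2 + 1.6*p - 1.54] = 1.6 - 5.7*p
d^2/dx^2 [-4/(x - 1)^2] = -24/(x - 1)^4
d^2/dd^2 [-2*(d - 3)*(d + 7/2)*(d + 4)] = -12*d - 18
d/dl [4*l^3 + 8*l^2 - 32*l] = 12*l^2 + 16*l - 32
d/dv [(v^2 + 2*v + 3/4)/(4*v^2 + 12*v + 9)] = 1/(4*v^2 + 12*v + 9)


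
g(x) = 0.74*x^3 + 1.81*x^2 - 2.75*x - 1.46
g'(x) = 2.22*x^2 + 3.62*x - 2.75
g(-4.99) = -34.61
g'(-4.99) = 34.46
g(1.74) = 3.13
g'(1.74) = 10.27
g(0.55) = -2.30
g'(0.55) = -0.09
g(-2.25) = 5.46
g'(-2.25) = 0.34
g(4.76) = 106.27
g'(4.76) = 64.78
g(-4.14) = -11.56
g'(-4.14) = 20.31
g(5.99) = 206.05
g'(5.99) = 98.59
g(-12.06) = -1003.04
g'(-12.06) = 276.48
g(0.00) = -1.46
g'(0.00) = -2.75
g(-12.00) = -986.54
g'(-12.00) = 273.49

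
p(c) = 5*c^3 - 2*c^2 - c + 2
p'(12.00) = 2111.00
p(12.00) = 8342.00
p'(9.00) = 1178.00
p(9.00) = 3476.00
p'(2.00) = 51.00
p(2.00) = 32.00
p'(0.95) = 8.74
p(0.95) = 3.53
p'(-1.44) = 35.86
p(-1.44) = -15.64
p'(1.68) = 34.62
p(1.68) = 18.38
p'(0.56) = 1.46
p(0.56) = 1.69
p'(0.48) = 0.54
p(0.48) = 1.61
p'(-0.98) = 17.33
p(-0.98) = -3.65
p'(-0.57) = 6.15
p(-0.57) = 0.99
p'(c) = 15*c^2 - 4*c - 1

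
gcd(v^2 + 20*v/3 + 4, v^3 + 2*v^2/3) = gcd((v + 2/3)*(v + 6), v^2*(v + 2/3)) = v + 2/3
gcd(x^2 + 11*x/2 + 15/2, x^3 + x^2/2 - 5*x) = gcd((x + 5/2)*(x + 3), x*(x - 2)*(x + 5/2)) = x + 5/2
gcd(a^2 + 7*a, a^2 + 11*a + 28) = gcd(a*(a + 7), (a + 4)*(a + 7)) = a + 7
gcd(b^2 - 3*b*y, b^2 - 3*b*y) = -b^2 + 3*b*y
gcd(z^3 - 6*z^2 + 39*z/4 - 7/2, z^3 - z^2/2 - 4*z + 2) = z^2 - 5*z/2 + 1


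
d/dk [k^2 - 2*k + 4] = 2*k - 2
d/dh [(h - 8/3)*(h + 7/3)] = 2*h - 1/3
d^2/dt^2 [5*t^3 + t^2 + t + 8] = 30*t + 2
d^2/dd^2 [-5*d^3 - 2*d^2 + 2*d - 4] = -30*d - 4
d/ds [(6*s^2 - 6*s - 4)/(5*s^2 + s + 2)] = 4*(9*s^2 + 16*s - 2)/(25*s^4 + 10*s^3 + 21*s^2 + 4*s + 4)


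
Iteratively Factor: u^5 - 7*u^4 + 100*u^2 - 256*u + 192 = (u + 4)*(u^4 - 11*u^3 + 44*u^2 - 76*u + 48) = (u - 2)*(u + 4)*(u^3 - 9*u^2 + 26*u - 24) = (u - 4)*(u - 2)*(u + 4)*(u^2 - 5*u + 6) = (u - 4)*(u - 3)*(u - 2)*(u + 4)*(u - 2)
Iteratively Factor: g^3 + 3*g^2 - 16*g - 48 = (g - 4)*(g^2 + 7*g + 12) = (g - 4)*(g + 3)*(g + 4)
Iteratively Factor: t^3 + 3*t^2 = (t + 3)*(t^2) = t*(t + 3)*(t)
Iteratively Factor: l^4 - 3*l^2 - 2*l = (l + 1)*(l^3 - l^2 - 2*l) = l*(l + 1)*(l^2 - l - 2) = l*(l - 2)*(l + 1)*(l + 1)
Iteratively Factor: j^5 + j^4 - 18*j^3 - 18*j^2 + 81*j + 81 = (j + 3)*(j^4 - 2*j^3 - 12*j^2 + 18*j + 27) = (j - 3)*(j + 3)*(j^3 + j^2 - 9*j - 9) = (j - 3)*(j + 3)^2*(j^2 - 2*j - 3) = (j - 3)^2*(j + 3)^2*(j + 1)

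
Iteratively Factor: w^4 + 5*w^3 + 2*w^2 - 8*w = (w + 4)*(w^3 + w^2 - 2*w) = (w + 2)*(w + 4)*(w^2 - w) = (w - 1)*(w + 2)*(w + 4)*(w)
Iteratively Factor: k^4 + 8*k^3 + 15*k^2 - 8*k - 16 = (k - 1)*(k^3 + 9*k^2 + 24*k + 16) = (k - 1)*(k + 1)*(k^2 + 8*k + 16) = (k - 1)*(k + 1)*(k + 4)*(k + 4)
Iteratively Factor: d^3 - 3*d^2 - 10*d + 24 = (d + 3)*(d^2 - 6*d + 8) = (d - 4)*(d + 3)*(d - 2)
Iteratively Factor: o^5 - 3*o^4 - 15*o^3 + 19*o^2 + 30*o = (o - 5)*(o^4 + 2*o^3 - 5*o^2 - 6*o) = (o - 5)*(o + 1)*(o^3 + o^2 - 6*o) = (o - 5)*(o - 2)*(o + 1)*(o^2 + 3*o) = o*(o - 5)*(o - 2)*(o + 1)*(o + 3)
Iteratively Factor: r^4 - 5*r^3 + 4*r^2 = (r)*(r^3 - 5*r^2 + 4*r) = r^2*(r^2 - 5*r + 4) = r^2*(r - 4)*(r - 1)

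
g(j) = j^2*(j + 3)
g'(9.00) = 297.00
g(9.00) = 972.00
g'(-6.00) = 72.00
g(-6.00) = -108.00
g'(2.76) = 39.41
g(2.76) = 43.88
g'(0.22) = 1.47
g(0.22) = 0.16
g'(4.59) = 90.74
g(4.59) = 159.91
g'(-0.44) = -2.06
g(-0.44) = 0.50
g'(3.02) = 45.48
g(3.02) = 54.90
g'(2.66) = 37.19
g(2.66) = 40.05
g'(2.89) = 42.40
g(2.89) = 49.19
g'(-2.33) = 2.31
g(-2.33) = 3.64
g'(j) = j^2 + 2*j*(j + 3) = 3*j*(j + 2)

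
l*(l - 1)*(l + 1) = l^3 - l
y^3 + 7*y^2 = y^2*(y + 7)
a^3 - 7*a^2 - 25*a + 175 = (a - 7)*(a - 5)*(a + 5)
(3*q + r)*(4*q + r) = 12*q^2 + 7*q*r + r^2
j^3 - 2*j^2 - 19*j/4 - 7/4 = (j - 7/2)*(j + 1/2)*(j + 1)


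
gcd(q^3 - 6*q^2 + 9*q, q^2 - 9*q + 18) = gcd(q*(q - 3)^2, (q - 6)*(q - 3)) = q - 3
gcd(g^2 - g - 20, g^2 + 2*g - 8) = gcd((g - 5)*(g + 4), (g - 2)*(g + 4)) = g + 4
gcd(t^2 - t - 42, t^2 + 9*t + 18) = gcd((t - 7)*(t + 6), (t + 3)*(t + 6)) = t + 6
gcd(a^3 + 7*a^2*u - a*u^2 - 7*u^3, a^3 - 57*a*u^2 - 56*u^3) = a^2 + 8*a*u + 7*u^2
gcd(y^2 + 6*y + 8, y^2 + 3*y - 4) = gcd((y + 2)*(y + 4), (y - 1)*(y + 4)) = y + 4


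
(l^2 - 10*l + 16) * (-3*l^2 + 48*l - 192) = -3*l^4 + 78*l^3 - 720*l^2 + 2688*l - 3072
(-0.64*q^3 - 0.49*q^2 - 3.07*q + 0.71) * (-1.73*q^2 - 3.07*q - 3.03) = 1.1072*q^5 + 2.8125*q^4 + 8.7546*q^3 + 9.6813*q^2 + 7.1224*q - 2.1513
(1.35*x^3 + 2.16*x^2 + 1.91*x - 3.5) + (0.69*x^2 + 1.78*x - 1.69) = 1.35*x^3 + 2.85*x^2 + 3.69*x - 5.19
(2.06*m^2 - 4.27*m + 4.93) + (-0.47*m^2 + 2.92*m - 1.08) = 1.59*m^2 - 1.35*m + 3.85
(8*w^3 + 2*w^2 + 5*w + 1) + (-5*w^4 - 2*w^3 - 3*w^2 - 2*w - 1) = -5*w^4 + 6*w^3 - w^2 + 3*w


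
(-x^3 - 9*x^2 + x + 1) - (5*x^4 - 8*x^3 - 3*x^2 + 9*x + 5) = -5*x^4 + 7*x^3 - 6*x^2 - 8*x - 4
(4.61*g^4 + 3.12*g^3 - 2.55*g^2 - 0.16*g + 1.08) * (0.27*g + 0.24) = 1.2447*g^5 + 1.9488*g^4 + 0.0603*g^3 - 0.6552*g^2 + 0.2532*g + 0.2592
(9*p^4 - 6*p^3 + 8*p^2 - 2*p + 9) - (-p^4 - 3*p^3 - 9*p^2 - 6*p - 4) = 10*p^4 - 3*p^3 + 17*p^2 + 4*p + 13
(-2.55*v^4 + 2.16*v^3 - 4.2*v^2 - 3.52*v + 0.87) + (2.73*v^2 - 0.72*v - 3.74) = -2.55*v^4 + 2.16*v^3 - 1.47*v^2 - 4.24*v - 2.87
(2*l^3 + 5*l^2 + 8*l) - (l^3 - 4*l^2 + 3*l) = l^3 + 9*l^2 + 5*l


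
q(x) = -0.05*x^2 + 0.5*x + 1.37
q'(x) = 0.5 - 0.1*x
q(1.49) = 2.00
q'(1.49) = 0.35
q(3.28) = 2.47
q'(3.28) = 0.17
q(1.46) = 1.99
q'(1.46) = 0.35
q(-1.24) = 0.67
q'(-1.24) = 0.62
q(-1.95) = 0.20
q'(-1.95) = 0.70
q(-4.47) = -1.86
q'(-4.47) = 0.95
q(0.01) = 1.37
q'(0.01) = 0.50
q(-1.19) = 0.70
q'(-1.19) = 0.62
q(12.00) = 0.17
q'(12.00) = -0.70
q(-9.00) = -7.18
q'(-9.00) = 1.40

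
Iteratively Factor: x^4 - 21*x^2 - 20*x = (x - 5)*(x^3 + 5*x^2 + 4*x) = (x - 5)*(x + 4)*(x^2 + x) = x*(x - 5)*(x + 4)*(x + 1)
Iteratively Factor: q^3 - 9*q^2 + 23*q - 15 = (q - 1)*(q^2 - 8*q + 15) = (q - 5)*(q - 1)*(q - 3)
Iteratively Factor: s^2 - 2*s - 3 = (s - 3)*(s + 1)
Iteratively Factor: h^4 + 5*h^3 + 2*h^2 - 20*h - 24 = (h + 2)*(h^3 + 3*h^2 - 4*h - 12) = (h + 2)^2*(h^2 + h - 6) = (h + 2)^2*(h + 3)*(h - 2)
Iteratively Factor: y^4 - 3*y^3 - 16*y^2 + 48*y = (y - 3)*(y^3 - 16*y) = (y - 4)*(y - 3)*(y^2 + 4*y) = (y - 4)*(y - 3)*(y + 4)*(y)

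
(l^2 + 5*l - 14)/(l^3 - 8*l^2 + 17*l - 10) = (l + 7)/(l^2 - 6*l + 5)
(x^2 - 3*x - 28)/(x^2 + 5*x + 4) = (x - 7)/(x + 1)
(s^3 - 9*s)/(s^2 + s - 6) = s*(s - 3)/(s - 2)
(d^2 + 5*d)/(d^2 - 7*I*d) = (d + 5)/(d - 7*I)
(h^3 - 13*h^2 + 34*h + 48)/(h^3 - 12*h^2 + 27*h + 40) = (h - 6)/(h - 5)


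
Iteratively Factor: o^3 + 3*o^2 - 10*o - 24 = (o + 2)*(o^2 + o - 12) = (o - 3)*(o + 2)*(o + 4)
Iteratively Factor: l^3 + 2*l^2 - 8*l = (l)*(l^2 + 2*l - 8) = l*(l + 4)*(l - 2)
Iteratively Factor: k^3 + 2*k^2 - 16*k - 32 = (k + 4)*(k^2 - 2*k - 8) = (k + 2)*(k + 4)*(k - 4)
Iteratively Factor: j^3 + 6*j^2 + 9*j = (j + 3)*(j^2 + 3*j) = (j + 3)^2*(j)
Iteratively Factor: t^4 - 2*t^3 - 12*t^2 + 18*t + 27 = (t + 3)*(t^3 - 5*t^2 + 3*t + 9) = (t - 3)*(t + 3)*(t^2 - 2*t - 3) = (t - 3)*(t + 1)*(t + 3)*(t - 3)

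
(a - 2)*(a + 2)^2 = a^3 + 2*a^2 - 4*a - 8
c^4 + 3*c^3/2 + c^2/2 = c^2*(c + 1/2)*(c + 1)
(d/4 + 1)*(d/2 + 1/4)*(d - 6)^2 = d^4/8 - 15*d^3/16 - 2*d^2 + 69*d/4 + 9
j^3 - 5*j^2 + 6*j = j*(j - 3)*(j - 2)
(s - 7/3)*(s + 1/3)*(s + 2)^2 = s^4 + 2*s^3 - 43*s^2/9 - 100*s/9 - 28/9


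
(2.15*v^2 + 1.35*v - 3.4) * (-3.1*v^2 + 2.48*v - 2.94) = -6.665*v^4 + 1.147*v^3 + 7.567*v^2 - 12.401*v + 9.996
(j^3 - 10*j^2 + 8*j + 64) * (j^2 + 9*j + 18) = j^5 - j^4 - 64*j^3 - 44*j^2 + 720*j + 1152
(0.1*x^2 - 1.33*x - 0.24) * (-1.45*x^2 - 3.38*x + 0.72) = -0.145*x^4 + 1.5905*x^3 + 4.9154*x^2 - 0.1464*x - 0.1728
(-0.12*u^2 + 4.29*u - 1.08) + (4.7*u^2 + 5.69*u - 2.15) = 4.58*u^2 + 9.98*u - 3.23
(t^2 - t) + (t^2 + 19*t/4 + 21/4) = 2*t^2 + 15*t/4 + 21/4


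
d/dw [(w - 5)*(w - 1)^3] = 4*(w - 4)*(w - 1)^2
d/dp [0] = 0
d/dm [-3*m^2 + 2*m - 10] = 2 - 6*m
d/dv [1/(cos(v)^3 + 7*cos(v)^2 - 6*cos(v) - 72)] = (3*cos(v)^2 + 14*cos(v) - 6)*sin(v)/(cos(v)^3 + 7*cos(v)^2 - 6*cos(v) - 72)^2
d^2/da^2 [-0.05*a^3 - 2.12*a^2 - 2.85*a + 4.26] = -0.3*a - 4.24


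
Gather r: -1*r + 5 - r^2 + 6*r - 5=-r^2 + 5*r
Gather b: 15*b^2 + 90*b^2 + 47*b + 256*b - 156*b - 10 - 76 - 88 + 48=105*b^2 + 147*b - 126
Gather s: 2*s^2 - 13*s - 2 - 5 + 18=2*s^2 - 13*s + 11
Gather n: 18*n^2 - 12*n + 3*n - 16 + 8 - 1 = 18*n^2 - 9*n - 9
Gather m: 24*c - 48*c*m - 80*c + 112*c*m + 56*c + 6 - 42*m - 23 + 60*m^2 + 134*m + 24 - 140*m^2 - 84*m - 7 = -80*m^2 + m*(64*c + 8)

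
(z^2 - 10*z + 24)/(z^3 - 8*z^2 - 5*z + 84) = (z - 6)/(z^2 - 4*z - 21)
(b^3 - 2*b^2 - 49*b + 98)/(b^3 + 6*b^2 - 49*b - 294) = (b - 2)/(b + 6)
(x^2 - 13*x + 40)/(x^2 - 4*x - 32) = (x - 5)/(x + 4)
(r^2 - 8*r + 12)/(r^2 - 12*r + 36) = (r - 2)/(r - 6)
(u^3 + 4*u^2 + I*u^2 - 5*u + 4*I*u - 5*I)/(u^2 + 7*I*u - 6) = (u^2 + 4*u - 5)/(u + 6*I)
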